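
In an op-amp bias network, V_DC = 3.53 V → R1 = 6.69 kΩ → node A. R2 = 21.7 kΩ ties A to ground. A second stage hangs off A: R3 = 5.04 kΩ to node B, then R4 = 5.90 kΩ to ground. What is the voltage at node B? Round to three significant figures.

The second stage (R3 + R4 = 10.94 kΩ) loads node A in parallel with R2.
Effective lower resistance at A: R2 ‖ 10.94 = 7.273 kΩ.
So V_A = 3.53 × 0.5209 = 1.839 V.
Stage 2 is unloaded, so V_B = V_A · R4/(R3+R4) = 1.839 × 5.90/10.94 = 0.9916 V.

V_B ≈ 0.992 V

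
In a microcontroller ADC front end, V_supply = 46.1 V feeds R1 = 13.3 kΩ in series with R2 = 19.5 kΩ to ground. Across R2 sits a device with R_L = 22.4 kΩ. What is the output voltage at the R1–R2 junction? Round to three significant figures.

The load sits in parallel with R2, giving an effective lower resistance R2' = R2·R_L/(R2+R_L) = 10.42 kΩ.
Now apply the divider: V_out = 46.1 × 0.4394 = 20.26 V.
(Unloaded it would be 27.4 V; the load pulls it down.)

V_out ≈ 20.3 V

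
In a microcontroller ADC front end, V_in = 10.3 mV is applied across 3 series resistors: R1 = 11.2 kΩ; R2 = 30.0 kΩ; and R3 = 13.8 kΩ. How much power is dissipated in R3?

ΣR = 55.00 kΩ → I = 10.3/55.00 = 0.1873 µA.
P(R3) = I²·R3 = (0.1873)² × 13.8 = 0.4840 nW.

P ≈ 0.484 nW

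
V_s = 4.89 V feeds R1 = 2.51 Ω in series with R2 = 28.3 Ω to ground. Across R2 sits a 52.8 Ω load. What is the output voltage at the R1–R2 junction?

The load sits in parallel with R2, giving an effective lower resistance R2' = R2·R_L/(R2+R_L) = 18.42 Ω.
Now apply the divider: V_out = 4.89 × 0.8801 = 4.304 V.
(Unloaded it would be 4.49 V; the load pulls it down.)

V_out ≈ 4.30 V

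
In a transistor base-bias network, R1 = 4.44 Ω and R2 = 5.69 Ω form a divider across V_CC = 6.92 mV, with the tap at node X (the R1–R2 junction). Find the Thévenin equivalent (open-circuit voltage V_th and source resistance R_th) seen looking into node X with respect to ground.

V_th is the unloaded tap voltage: V_CC · R2/(R1+R2) = 6.92 × 0.5617 = 3.887 mV.
Zeroing V_CC shorts the top of R1 to ground, so R_th = R1 ‖ R2 = 2.494 Ω.

V_th ≈ 3.89 mV, R_th ≈ 2.49 Ω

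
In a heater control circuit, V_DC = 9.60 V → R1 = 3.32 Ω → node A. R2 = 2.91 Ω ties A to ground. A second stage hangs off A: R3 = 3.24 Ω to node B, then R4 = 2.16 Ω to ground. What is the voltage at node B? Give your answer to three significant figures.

V_B ≈ 1.39 V

Node A sees R2 in parallel with the series input of stage 2, R3 + R4 = 5.400 Ω.
R2 ‖ (R3+R4) = 1.891 Ω.
First divider: V_A = V_DC · 1.891/(3.32 + 1.891) = 3.484 V.
V_B = V_A × 0.4000 = 1.393 V.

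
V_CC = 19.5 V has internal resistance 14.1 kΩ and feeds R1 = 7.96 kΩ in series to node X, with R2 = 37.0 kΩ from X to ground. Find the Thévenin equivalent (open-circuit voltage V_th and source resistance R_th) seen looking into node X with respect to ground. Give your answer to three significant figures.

V_th ≈ 12.2 V, R_th ≈ 13.8 kΩ

R1' = 14.1 + 7.96 = 22.06 kΩ (source resistance + R1).
With X open, the divider is unloaded: V_th = 19.5 × 37.0/59.06 = 12.22 V.
Looking into X with the source shorted: R_th = R1'·R2/(R1'+R2) = 22.06 × 37.0/59.06 = 13.82 kΩ.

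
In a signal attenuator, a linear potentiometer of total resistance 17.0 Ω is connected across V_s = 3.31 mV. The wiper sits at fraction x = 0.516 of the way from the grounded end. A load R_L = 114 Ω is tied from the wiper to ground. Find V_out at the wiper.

V_out ≈ 1.65 mV

The pot divides into 8.228 Ω above the wiper and 8.772 Ω below.
(x·R_p) ‖ R_L = 8.145 Ω.
Loaded-divider output: V_out = 3.31 × 0.4975 = 1.647 mV.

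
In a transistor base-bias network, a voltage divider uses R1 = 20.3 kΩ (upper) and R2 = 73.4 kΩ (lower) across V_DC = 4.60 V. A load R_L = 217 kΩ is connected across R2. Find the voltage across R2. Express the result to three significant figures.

The load sits in parallel with R2, giving an effective lower resistance R2' = R2·R_L/(R2+R_L) = 54.85 kΩ.
Then V_out = V_DC · R2'/(R1 + R2') = 4.60 × 54.85/75.15 = 3.357 V.

V_out ≈ 3.36 V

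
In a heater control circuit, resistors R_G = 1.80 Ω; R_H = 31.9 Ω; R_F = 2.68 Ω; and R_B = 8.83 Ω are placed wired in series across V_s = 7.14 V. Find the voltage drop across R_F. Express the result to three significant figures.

V ≈ 0.423 V

Series total: ΣR = 1.80 + 31.9 + 2.68 + 8.83 = 45.21 Ω.
Voltage divider: V = V_s · (2.680 / 45.21) = 7.14 × 0.05928 = 0.4233 V.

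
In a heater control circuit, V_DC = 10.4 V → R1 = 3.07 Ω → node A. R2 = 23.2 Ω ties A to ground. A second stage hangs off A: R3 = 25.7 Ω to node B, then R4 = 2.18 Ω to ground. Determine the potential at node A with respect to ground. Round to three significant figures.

V_A ≈ 8.37 V

Looking into the second stage from A: R3 + R4 = 27.88 Ω appears in parallel with R2.
Effective lower resistance at A: R2 ‖ 27.88 = 12.66 Ω.
V_A = 10.4 × 12.66/(3.07 + 12.66) = 8.371 V.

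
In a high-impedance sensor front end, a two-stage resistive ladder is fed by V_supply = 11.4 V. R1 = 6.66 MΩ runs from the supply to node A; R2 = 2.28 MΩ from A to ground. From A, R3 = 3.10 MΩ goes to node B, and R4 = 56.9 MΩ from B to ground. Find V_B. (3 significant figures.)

V_B ≈ 2.68 V

Node A sees R2 in parallel with the series input of stage 2, R3 + R4 = 60.00 MΩ.
R2 ‖ (R3+R4) = 2.197 MΩ.
So V_A = 11.4 × 0.2480 = 2.827 V.
Stage 2 is unloaded, so V_B = V_A · R4/(R3+R4) = 2.827 × 56.9/60.00 = 2.681 V.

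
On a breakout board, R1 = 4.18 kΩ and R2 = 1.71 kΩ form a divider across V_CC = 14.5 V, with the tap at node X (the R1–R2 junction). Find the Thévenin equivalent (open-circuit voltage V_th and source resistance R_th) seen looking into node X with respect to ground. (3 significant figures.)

With X open, the divider is unloaded: V_th = 14.5 × 1.71/5.890 = 4.210 V.
Looking into X with the source shorted: R_th = R1·R2/(R1+R2) = 4.180 × 1.71/5.890 = 1.214 kΩ.

V_th ≈ 4.21 V, R_th ≈ 1.21 kΩ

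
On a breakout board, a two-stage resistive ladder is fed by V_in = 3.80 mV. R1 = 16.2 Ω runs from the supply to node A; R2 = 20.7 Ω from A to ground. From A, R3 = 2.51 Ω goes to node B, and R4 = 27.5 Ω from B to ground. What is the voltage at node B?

V_B ≈ 1.50 mV

The second stage (R3 + R4 = 30.01 Ω) loads node A in parallel with R2.
Effective lower resistance at A: R2 ‖ 30.01 = 12.25 Ω.
First divider: V_A = V_in · 12.25/(16.2 + 12.25) = 1.636 mV.
Then the unloaded second divider: V_B = V_A × R4/(R3+R4) = 1.636 × 0.9164 = 1.499 mV.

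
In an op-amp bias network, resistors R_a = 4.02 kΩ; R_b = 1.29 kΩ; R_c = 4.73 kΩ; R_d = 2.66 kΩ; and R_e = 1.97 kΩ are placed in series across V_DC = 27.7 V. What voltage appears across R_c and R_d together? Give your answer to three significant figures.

V ≈ 14.0 V

ΣR = 4.02 + 1.29 + 4.73 + 2.66 + 1.97 = 14.67 kΩ.
R_{R_c..R_d} = 4.73 + 2.66 = 7.390 kΩ.
Voltage divider: V = V_DC · (7.390 / 14.67) = 27.7 × 0.5037 = 13.95 V.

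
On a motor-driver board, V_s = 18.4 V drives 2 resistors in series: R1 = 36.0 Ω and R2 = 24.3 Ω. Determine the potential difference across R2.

ΣR = 36.0 + 24.3 = 60.30 Ω.
Voltage divider: V = V_s · (24.30 / 60.30) = 18.4 × 0.4030 = 7.415 V.

V ≈ 7.41 V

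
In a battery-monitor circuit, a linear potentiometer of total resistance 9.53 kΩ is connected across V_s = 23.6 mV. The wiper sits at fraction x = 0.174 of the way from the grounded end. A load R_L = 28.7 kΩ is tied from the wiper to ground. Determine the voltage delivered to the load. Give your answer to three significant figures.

The pot divides into 7.872 kΩ above the wiper and 1.658 kΩ below.
R_L loads the lower segment: effective lower R = 1.568 kΩ.
V_out = 23.6 × 1.568/(7.872 + 1.568) = 3.919 mV.

V_out ≈ 3.92 mV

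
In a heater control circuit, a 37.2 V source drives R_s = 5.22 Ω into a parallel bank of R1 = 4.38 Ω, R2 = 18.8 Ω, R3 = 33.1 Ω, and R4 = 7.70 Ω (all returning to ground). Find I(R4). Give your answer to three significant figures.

Parallel bank: R_p = 1/(1/4.38 + 1/18.8 + 1/33.1 + 1/7.70) = 2.265 Ω.
V_A = 37.2 × 2.265/7.485 = 11.26 V.
I(R4) = V_A / R4 = 11.26/7.70 = 1.462 A.

I ≈ 1.46 A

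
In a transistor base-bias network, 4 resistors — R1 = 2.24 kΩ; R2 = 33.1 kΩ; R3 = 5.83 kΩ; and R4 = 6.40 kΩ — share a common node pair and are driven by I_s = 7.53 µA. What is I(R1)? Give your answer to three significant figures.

I ≈ 4.18 µA

Total conductance ΣG = 1/2.24 + 1/33.1 + 1/5.83 + 1/6.40 = 0.8044 (units of 1/kΩ).
Current divider: I(R1) = I_s · G_k/ΣG = 7.53 × (0.4464/0.8044) = 7.53 × 0.5550 = 4.179 µA.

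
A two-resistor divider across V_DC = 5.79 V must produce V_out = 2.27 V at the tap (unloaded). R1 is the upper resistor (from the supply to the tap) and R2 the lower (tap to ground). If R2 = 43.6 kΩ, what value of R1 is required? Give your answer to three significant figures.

R1 ≈ 67.6 kΩ

V_out/V_DC = R2/(R1+R2) = 0.3921.
So R1 = R2 · (V_DC/V_out − 1) = 43.6 × (5.79/2.27 − 1) = 43.6 × 1.551 = 67.61 kΩ.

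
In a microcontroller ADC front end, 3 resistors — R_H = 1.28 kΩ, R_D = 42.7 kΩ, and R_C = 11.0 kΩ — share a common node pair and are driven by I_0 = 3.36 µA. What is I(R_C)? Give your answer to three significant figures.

Conductances: ΣG = 1/1.28 + 1/42.7 + 1/11.0 = 0.8956 (1/kΩ).
R_C takes the fraction G_k/ΣG = 0.09091/0.8956 = 0.1015, so I = 3.36 × 0.1015 = 0.3411 µA.

I ≈ 0.341 µA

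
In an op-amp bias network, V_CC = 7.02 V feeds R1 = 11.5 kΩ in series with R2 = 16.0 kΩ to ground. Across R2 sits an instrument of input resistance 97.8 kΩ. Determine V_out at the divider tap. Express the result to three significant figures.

V_out ≈ 3.82 V

R2 ‖ R_L = (16.0 × 97.8)/(16.0 + 97.8) = 13.75 kΩ.
Voltage divider with the loaded lower leg: V_out = 7.02 × 13.75/(11.5 + 13.75) = 7.02 × 0.5446 = 3.823 V.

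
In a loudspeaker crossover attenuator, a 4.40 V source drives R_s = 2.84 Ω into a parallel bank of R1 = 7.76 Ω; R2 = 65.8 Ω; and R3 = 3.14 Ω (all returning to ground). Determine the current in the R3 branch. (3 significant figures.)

I ≈ 0.606 A

Combine the parallel branches: R_p = (1/7.76 + 1/65.8 + 1/3.14)⁻¹ = 2.162 Ω.
Node voltage V_A = V_DC · R_p/(R_s + R_p) = 4.40 × 0.4322 = 1.902 V.
Branch current I = V_A/R3 = 1.902/3.14 = 0.6057 A.
(Check via current divider: I_total = 0.8796 A; share G_k/ΣG = 0.6885 → same result.)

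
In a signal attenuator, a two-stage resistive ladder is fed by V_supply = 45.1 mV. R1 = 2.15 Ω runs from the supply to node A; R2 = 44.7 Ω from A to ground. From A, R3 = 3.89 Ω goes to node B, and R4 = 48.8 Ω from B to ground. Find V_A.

V_A ≈ 41.4 mV

Node A sees R2 in parallel with the series input of stage 2, R3 + R4 = 52.69 Ω.
Effective lower resistance at A: R2 ‖ 52.69 = 24.18 Ω.
First divider: V_A = V_supply · 24.18/(2.15 + 24.18) = 41.42 mV.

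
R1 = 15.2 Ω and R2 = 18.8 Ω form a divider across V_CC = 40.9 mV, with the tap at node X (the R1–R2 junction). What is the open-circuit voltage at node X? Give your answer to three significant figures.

V_th ≈ 22.6 mV

V_th is the unloaded tap voltage: V_CC · R2/(R1+R2) = 40.9 × 0.5529 = 22.62 mV.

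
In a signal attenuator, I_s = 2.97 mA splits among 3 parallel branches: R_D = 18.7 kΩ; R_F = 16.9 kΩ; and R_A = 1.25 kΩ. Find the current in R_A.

I ≈ 2.60 mA

Conductances: ΣG = 1/18.7 + 1/16.9 + 1/1.25 = 0.9126 (1/kΩ).
R_A takes the fraction G_k/ΣG = 0.8000/0.9126 = 0.8766, so I = 2.97 × 0.8766 = 2.603 mA.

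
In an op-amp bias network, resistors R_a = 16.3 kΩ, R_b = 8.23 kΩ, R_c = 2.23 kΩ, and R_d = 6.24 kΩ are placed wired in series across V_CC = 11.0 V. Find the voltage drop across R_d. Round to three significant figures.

Total series resistance ΣR = 16.3 + 8.23 + 2.23 + 6.24 = 33.00 kΩ.
V = V_CC · R/ΣR = 11.0 × 0.1891 = 2.080 V.

V ≈ 2.08 V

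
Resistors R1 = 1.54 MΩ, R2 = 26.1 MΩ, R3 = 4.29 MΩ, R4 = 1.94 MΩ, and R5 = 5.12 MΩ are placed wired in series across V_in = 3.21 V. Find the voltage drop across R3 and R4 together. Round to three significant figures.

V ≈ 0.513 V

Series total: ΣR = 1.54 + 26.1 + 4.29 + 1.94 + 5.12 = 38.99 MΩ.
R_{R3..R4} = 4.29 + 1.94 = 6.230 MΩ.
By the voltage-divider rule, V = 3.21 × 6.230/38.99 = 0.5129 V.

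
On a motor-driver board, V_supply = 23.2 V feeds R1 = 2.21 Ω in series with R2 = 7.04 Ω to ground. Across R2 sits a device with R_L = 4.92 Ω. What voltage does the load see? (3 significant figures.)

R2 ‖ R_L = (7.04 × 4.92)/(7.04 + 4.92) = 2.896 Ω.
Now apply the divider: V_out = 23.2 × 0.5672 = 13.16 V.

V_out ≈ 13.2 V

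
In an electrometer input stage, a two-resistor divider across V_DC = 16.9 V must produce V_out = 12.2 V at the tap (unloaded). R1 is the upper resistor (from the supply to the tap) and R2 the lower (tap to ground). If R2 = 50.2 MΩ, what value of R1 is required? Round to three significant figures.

R1 ≈ 19.3 MΩ

V_out/V_DC = R2/(R1+R2) = 0.7219.
So R1 = R2 · (V_DC/V_out − 1) = 50.2 × (16.9/12.2 − 1) = 50.2 × 0.3852 = 19.34 MΩ.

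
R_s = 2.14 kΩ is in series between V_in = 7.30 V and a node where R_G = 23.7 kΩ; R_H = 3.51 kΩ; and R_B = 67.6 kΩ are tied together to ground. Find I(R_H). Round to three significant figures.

Parallel bank: R_p = 1/(1/23.7 + 1/3.51 + 1/67.6) = 2.925 kΩ.
Node voltage V_A = V_in · R_p/(R_s + R_p) = 7.30 × 0.5775 = 4.216 V.
Branch current I = V_A/R_H = 4.216/3.51 = 1.201 mA.
(Check via current divider: I_total = 1.441 mA; share G_k/ΣG = 0.8333 → same result.)

I ≈ 1.20 mA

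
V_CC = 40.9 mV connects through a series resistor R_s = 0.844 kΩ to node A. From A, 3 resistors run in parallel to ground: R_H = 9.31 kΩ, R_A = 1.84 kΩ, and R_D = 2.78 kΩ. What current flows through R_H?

I ≈ 2.37 µA

Parallel bank: R_p = 1/(1/9.31 + 1/1.84 + 1/2.78) = 0.9895 kΩ.
V_A = 40.9 × 0.9895/1.834 = 22.07 mV.
I(R_H) = V_A / R_H = 22.07/9.31 = 2.371 µA.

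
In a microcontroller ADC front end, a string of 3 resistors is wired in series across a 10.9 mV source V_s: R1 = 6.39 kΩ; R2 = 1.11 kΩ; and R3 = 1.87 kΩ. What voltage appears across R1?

Total series resistance ΣR = 6.39 + 1.11 + 1.87 = 9.370 kΩ.
Voltage divider: V = V_s · (6.390 / 9.370) = 10.9 × 0.6820 = 7.433 mV.

V ≈ 7.43 mV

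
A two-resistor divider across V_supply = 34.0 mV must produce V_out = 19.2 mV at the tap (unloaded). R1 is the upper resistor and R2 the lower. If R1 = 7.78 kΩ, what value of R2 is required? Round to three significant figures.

R2 ≈ 10.1 kΩ

Required fraction k = V_out/V_supply = 0.5647.
Rearranging, R2 = R1·k/(1−k) = 7.78 × 1.297 = 10.09 kΩ.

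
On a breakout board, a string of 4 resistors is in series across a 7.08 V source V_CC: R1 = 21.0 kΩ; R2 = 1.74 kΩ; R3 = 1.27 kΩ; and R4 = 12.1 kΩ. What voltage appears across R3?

Total series resistance ΣR = 21.0 + 1.74 + 1.27 + 12.1 = 36.11 kΩ.
By the voltage-divider rule, V = 7.08 × 1.270/36.11 = 0.2490 V.

V ≈ 0.249 V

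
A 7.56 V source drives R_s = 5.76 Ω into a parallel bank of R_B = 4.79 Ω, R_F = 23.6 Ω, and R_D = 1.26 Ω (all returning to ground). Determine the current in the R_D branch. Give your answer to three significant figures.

Equivalent of the parallel group: R_p = 0.9571 Ω.
V_A by voltage divider: V_A = 7.56 × 0.9571/(5.76 + 0.9571) = 1.077 V.
I(R_D) = V_A / R_D = 1.077/1.26 = 0.8549 A.

I ≈ 0.855 A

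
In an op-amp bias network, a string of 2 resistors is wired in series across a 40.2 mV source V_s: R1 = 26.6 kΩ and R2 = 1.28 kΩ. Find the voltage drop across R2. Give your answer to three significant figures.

V ≈ 1.85 mV

Total series resistance ΣR = 26.6 + 1.28 = 27.88 kΩ.
V = V_s · R/ΣR = 40.2 × 0.04591 = 1.846 mV.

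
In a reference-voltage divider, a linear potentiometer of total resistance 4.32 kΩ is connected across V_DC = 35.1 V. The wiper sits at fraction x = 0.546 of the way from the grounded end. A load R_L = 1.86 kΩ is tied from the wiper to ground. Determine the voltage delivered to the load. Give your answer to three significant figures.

Lower segment x·R_p = 2.359 kΩ; upper segment (1−x)·R_p = 1.961 kΩ.
Lower segment in parallel with the load: 2.359 ‖ 1.86 = 1.040 kΩ.
Loaded-divider output: V_out = 35.1 × 0.3465 = 12.16 V.
(Unloaded: V_out = x·V_DC = 19.2 V.)

V_out ≈ 12.2 V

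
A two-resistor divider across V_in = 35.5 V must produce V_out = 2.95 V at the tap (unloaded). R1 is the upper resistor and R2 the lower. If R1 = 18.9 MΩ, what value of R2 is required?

R2 ≈ 1.71 MΩ

Required fraction k = V_out/V_in = 0.08310.
R2 = R1 · 0.08310/(1 − 0.08310) = 1.713 MΩ.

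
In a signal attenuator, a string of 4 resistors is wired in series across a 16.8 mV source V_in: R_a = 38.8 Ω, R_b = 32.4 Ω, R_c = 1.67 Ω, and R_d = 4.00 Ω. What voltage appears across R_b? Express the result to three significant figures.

Total series resistance ΣR = 38.8 + 32.4 + 1.67 + 4.00 = 76.87 Ω.
Voltage divider: V = V_in · (32.40 / 76.87) = 16.8 × 0.4215 = 7.081 mV.

V ≈ 7.08 mV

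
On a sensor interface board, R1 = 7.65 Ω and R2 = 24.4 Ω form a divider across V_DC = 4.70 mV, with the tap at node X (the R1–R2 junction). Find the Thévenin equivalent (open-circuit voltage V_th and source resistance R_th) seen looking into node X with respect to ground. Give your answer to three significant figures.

V_th ≈ 3.58 mV, R_th ≈ 5.82 Ω

Open-circuit (no load on X): V_th = V_DC · R2/(R1 + R2) = 4.70 × 24.4/(7.650 + 24.4) = 3.578 mV.
Zeroing V_DC shorts the top of R1 to ground, so R_th = R1 ‖ R2 = 5.824 Ω.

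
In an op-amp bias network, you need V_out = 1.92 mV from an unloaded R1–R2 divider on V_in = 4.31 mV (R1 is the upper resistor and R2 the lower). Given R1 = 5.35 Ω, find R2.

Required fraction k = V_out/V_in = 0.4455.
So R2 = R1 · V_out/(V_in − V_out) = 5.35 × 1.92/(4.31 − 1.92) = 5.35 × 0.8033 = 4.298 Ω.

R2 ≈ 4.30 Ω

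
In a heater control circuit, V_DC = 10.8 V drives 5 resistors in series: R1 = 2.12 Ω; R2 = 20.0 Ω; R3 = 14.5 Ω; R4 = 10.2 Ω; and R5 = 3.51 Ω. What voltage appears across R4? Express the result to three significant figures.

ΣR = 2.12 + 20.0 + 14.5 + 10.2 + 3.51 = 50.33 Ω.
V = V_DC · R/ΣR = 10.8 × 0.2027 = 2.189 V.

V ≈ 2.19 V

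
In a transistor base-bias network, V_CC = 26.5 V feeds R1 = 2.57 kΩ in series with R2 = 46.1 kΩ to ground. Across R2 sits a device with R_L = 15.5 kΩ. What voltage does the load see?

R2 ‖ R_L = (46.1 × 15.5)/(46.1 + 15.5) = 11.60 kΩ.
Then V_out = V_CC · R2'/(R1 + R2') = 26.5 × 11.60/14.17 = 21.69 V.
(Unloaded it would be 25.1 V; the load pulls it down.)

V_out ≈ 21.7 V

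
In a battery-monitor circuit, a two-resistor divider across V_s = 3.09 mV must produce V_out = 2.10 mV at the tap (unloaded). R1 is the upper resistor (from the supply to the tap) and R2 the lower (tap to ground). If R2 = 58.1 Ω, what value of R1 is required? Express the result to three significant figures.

R1 ≈ 27.4 Ω

Required fraction k = V_out/V_s = 0.6796.
So R1 = R2 · (V_s/V_out − 1) = 58.1 × (3.09/2.10 − 1) = 58.1 × 0.4714 = 27.39 Ω.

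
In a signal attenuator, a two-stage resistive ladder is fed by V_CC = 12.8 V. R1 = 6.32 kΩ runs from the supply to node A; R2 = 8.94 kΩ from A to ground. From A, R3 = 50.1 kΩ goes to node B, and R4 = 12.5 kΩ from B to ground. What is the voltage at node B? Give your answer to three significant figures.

Looking into the second stage from A: R3 + R4 = 62.60 kΩ appears in parallel with R2.
R2 ‖ (R3+R4) = 7.823 kΩ.
First divider: V_A = V_CC · 7.823/(6.32 + 7.823) = 7.080 V.
Stage 2 is unloaded, so V_B = V_A · R4/(R3+R4) = 7.080 × 12.5/62.60 = 1.414 V.

V_B ≈ 1.41 V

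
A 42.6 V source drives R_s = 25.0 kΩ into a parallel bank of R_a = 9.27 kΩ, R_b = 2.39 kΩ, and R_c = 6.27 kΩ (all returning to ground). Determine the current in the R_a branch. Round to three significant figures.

Combine the parallel branches: R_p = (1/9.27 + 1/2.39 + 1/6.27)⁻¹ = 1.458 kΩ.
V_A = 42.6 × 1.458/26.46 = 2.348 V.
I(R_a) = V_A / R_a = 2.348/9.27 = 0.2533 mA.

I ≈ 0.253 mA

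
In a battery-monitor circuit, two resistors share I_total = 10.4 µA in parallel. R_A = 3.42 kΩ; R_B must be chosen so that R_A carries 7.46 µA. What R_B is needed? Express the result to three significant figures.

R_B ≈ 8.68 kΩ

Two-branch current divider: I_A = I_total · R_B/(R_A + R_B).
With f = 0.7173, R_B = R_A · f/(1−f) = 3.42 × 2.537 = 8.678 kΩ.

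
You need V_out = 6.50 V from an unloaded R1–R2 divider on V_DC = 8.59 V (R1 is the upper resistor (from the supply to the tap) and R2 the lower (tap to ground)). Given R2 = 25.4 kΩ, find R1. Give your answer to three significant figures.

Required fraction k = V_out/V_DC = 0.7567.
Rearranging, R1 = R2·(1−k)/k = 25.4 × 0.3215 = 8.167 kΩ.

R1 ≈ 8.17 kΩ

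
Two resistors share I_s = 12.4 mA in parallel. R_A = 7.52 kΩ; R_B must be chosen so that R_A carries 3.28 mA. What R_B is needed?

R_B ≈ 2.70 kΩ

Two-branch current divider: I_A = I_s · R_B/(R_A + R_B).
3.28/12.4 = R_B/(R_A + R_B) → R_B = R_A · (0.2645)/(1 − 0.2645) = 7.52 × 0.3596 = 2.705 kΩ.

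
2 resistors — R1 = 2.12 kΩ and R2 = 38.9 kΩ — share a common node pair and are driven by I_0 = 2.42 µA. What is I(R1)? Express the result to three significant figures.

Two-branch current divider: I_k = I_0 · R_other/(R_1 + R_2).
So I = 2.42 × 38.9/41.02 = 2.295 µA.

I ≈ 2.29 µA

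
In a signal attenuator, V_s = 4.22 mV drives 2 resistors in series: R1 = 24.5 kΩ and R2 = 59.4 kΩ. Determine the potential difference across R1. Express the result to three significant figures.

V ≈ 1.23 mV

ΣR = 24.5 + 59.4 = 83.90 kΩ.
V = V_s · R/ΣR = 4.22 × 0.2920 = 1.232 mV.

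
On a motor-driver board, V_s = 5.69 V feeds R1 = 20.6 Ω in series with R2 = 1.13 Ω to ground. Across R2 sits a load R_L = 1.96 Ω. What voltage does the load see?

The load sits in parallel with R2, giving an effective lower resistance R2' = R2·R_L/(R2+R_L) = 0.7168 Ω.
Then V_out = V_s · R2'/(R1 + R2') = 5.69 × 0.7168/21.32 = 0.1913 V.

V_out ≈ 0.191 V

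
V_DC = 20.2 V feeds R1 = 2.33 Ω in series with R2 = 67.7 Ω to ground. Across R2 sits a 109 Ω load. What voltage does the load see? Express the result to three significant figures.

V_out ≈ 19.1 V

R2 ‖ R_L = (67.7 × 109)/(67.7 + 109) = 41.76 Ω.
Voltage divider with the loaded lower leg: V_out = 20.2 × 41.76/(2.33 + 41.76) = 20.2 × 0.9472 = 19.13 V.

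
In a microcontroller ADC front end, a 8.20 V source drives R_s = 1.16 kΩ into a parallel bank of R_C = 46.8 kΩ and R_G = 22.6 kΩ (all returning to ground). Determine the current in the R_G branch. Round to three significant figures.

Combine the parallel branches: R_p = (1/46.8 + 1/22.6)⁻¹ = 15.24 kΩ.
V_A = 8.20 × 15.24/16.40 = 7.620 V.
I(R_G) = V_A / R_G = 7.620/22.6 = 0.3372 mA.

I ≈ 0.337 mA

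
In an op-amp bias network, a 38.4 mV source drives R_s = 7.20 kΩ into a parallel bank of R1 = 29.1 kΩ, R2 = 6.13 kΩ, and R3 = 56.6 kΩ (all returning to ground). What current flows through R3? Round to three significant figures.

I ≈ 0.266 µA

Parallel bank: R_p = 1/(1/29.1 + 1/6.13 + 1/56.6) = 4.648 kΩ.
V_A by voltage divider: V_A = 38.4 × 4.648/(7.20 + 4.648) = 15.06 mV.
I(R3) = V_A / R3 = 15.06/56.6 = 0.2661 µA.
(Equivalently: I_total = 3.241 µA, then current-divider fraction G_k/ΣG = 0.08211.)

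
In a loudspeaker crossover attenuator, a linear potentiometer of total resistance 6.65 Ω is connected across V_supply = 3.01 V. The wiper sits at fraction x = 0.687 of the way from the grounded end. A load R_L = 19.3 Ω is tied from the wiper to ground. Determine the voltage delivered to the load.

The pot divides into 2.081 Ω above the wiper and 4.569 Ω below.
Lower segment in parallel with the load: 4.569 ‖ 19.3 = 3.694 Ω.
Loaded-divider output: V_out = 3.01 × 0.6396 = 1.925 V.

V_out ≈ 1.93 V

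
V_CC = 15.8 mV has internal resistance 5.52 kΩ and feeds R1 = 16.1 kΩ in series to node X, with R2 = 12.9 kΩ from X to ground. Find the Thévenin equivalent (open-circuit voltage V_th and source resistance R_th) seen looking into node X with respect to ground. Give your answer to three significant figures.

R1' = 5.52 + 16.1 = 21.62 kΩ (source resistance + R1).
Open-circuit (no load on X): V_th = V_CC · R2/(R1' + R2) = 15.8 × 12.9/(21.62 + 12.9) = 5.904 mV.
Looking into X with the source shorted: R_th = R1'·R2/(R1'+R2) = 21.62 × 12.9/34.52 = 8.079 kΩ.

V_th ≈ 5.90 mV, R_th ≈ 8.08 kΩ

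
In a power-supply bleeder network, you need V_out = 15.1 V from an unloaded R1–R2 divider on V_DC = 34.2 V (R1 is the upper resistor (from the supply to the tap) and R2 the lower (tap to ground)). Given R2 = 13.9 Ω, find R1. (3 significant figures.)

R1 ≈ 17.6 Ω

The divider ratio is R2/(R1+R2) = 15.1/34.2 = 0.4415.
R1 = R2·(1/k − 1) = 13.9 × 1.265 = 17.58 Ω.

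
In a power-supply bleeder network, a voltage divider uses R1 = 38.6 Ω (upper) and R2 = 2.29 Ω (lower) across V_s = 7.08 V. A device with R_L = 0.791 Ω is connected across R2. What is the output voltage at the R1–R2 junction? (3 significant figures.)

The load sits in parallel with R2, giving an effective lower resistance R2' = R2·R_L/(R2+R_L) = 0.5879 Ω.
Then V_out = V_s · R2'/(R1 + R2') = 7.08 × 0.5879/39.19 = 0.1062 V.
(Unloaded it would be 0.397 V; the load pulls it down.)

V_out ≈ 0.106 V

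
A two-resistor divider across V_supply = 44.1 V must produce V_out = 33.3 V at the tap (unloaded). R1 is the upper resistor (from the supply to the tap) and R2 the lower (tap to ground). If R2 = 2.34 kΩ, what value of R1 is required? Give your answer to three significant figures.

R1 ≈ 0.759 kΩ

V_out/V_supply = R2/(R1+R2) = 0.7551.
Rearranging, R1 = R2·(1−k)/k = 2.34 × 0.3243 = 0.7589 kΩ.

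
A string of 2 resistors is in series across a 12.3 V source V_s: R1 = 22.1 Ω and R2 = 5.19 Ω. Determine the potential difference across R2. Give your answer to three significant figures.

Total series resistance ΣR = 22.1 + 5.19 = 27.29 Ω.
V = V_s · R/ΣR = 12.3 × 0.1902 = 2.339 V.

V ≈ 2.34 V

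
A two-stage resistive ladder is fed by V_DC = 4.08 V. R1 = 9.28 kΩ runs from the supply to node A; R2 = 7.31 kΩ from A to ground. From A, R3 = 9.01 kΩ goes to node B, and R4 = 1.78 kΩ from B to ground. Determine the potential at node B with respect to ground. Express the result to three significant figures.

Node A sees R2 in parallel with the series input of stage 2, R3 + R4 = 10.79 kΩ.
R2 ‖ (R3+R4) = 4.358 kΩ.
First divider: V_A = V_DC · 4.358/(9.28 + 4.358) = 1.304 V.
Stage 2 is unloaded, so V_B = V_A · R4/(R3+R4) = 1.304 × 1.78/10.79 = 0.2151 V.

V_B ≈ 0.215 V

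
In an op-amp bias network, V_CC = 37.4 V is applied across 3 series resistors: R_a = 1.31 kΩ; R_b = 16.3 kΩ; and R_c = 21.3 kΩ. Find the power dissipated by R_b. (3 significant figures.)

P ≈ 15.1 mW

The common current is I = 37.4/38.91 = 0.9612 mA.
P = I²R = 0.9239 × 16.3 = 15.06 mW.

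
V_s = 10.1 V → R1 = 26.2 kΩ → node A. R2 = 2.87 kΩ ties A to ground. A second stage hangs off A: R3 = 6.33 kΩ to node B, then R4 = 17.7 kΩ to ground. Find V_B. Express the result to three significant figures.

The second stage (R3 + R4 = 24.03 kΩ) loads node A in parallel with R2.
R2 ‖ (R3+R4) = 2.564 kΩ.
First divider: V_A = V_s · 2.564/(26.2 + 2.564) = 0.9002 V.
V_B = V_A × 0.7366 = 0.6631 V.

V_B ≈ 0.663 V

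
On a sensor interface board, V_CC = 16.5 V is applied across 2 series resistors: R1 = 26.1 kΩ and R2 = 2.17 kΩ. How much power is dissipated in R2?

ΣR = 28.27 kΩ → I = 16.5/28.27 = 0.5837 mA.
P(R2) = I²·R2 = (0.5837)² × 2.17 = 0.7392 mW.

P ≈ 0.739 mW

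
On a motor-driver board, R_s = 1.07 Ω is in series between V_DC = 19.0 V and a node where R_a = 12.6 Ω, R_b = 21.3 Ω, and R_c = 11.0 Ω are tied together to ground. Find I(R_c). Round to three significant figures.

I ≈ 1.40 A

Equivalent of the parallel group: R_p = 4.604 Ω.
V_A by voltage divider: V_A = 19.0 × 4.604/(1.07 + 4.604) = 15.42 V.
Branch current I = V_A/R_c = 15.42/11.0 = 1.402 A.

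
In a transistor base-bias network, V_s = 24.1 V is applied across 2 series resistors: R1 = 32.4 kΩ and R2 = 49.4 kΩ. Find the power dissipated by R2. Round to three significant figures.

P ≈ 4.29 mW

The common current is I = 24.1/81.80 = 0.2946 mA.
P(R2) = I²·R2 = (0.2946)² × 49.4 = 4.288 mW.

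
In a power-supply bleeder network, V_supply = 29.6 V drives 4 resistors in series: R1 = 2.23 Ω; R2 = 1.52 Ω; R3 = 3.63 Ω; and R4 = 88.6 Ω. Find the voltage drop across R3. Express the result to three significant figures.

V ≈ 1.12 V

Series total: ΣR = 2.23 + 1.52 + 3.63 + 88.6 = 95.98 Ω.
Voltage divider: V = V_supply · (3.630 / 95.98) = 29.6 × 0.03782 = 1.119 V.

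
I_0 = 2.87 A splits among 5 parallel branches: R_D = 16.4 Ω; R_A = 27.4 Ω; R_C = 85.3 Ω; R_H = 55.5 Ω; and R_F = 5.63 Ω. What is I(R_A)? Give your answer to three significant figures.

I ≈ 0.344 A

Conductances: ΣG = 1/16.4 + 1/27.4 + 1/85.3 + 1/55.5 + 1/5.63 = 0.3048 (1/Ω).
Current divider: I(R_A) = I_0 · G_k/ΣG = 2.87 × (0.03650/0.3048) = 2.87 × 0.1197 = 0.3436 A.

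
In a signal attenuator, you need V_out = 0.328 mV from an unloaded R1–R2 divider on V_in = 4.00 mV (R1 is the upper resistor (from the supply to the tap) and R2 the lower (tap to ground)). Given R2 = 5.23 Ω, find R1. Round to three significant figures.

Required fraction k = V_out/V_in = 0.08200.
So R1 = R2 · (V_in/V_out − 1) = 5.23 × (4.00/0.328 − 1) = 5.23 × 11.20 = 58.55 Ω.

R1 ≈ 58.6 Ω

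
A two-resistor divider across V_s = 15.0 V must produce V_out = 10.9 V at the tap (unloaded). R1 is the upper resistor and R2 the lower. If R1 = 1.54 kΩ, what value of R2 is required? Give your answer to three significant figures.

R2 ≈ 4.09 kΩ

The divider ratio is R2/(R1+R2) = 10.9/15.0 = 0.7267.
R2 = R1 · 0.7267/(1 − 0.7267) = 4.094 kΩ.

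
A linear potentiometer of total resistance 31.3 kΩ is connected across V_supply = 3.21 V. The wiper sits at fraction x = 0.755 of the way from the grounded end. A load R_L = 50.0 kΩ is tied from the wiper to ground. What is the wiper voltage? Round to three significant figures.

The pot divides into 7.668 kΩ above the wiper and 23.63 kΩ below.
R_L loads the lower segment: effective lower R = 16.05 kΩ.
V_out = 3.21 × 16.05/(7.668 + 16.05) = 2.172 V.

V_out ≈ 2.17 V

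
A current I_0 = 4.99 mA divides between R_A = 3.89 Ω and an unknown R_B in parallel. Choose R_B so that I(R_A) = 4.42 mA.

The fraction through R_A equals R_B/(R_A+R_B).
4.42/4.99 = R_B/(R_A + R_B) → R_B = R_A · (0.8858)/(1 − 0.8858) = 3.89 × 7.754 = 30.16 Ω.

R_B ≈ 30.2 Ω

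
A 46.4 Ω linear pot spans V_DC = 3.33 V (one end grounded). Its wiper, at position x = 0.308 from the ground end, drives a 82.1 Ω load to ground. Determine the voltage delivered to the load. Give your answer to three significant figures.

V_out ≈ 0.915 V

Split the track: R_lower = x·R_p = 14.29 Ω, R_upper = (1−x)·R_p = 32.11 Ω.
(x·R_p) ‖ R_L = 12.17 Ω.
Loaded-divider output: V_out = 3.33 × 0.2749 = 0.9154 V.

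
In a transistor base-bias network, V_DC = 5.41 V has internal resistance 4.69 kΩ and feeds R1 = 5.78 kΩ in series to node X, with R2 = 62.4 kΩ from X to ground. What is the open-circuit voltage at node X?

R1' = 4.69 + 5.78 = 10.47 kΩ (source resistance + R1).
With X open, the divider is unloaded: V_th = 5.41 × 62.4/72.87 = 4.633 V.

V_th ≈ 4.63 V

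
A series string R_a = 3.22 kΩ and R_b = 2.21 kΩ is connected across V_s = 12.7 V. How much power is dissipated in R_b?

P ≈ 12.1 mW

Series current I = V_s/ΣR = 12.7/5.430 = 2.339 mA.
P(R_b) = I²·R_b = (2.339)² × 2.21 = 12.09 mW.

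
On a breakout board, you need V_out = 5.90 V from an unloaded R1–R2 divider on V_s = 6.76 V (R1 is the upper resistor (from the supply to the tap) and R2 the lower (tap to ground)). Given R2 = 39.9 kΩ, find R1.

R1 ≈ 5.82 kΩ

Required fraction k = V_out/V_s = 0.8728.
R1 = R2·(1/k − 1) = 39.9 × 0.1458 = 5.816 kΩ.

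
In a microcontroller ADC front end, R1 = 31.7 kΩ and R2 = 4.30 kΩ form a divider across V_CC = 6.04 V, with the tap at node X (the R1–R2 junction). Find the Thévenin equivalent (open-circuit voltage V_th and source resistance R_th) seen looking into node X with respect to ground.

V_th ≈ 0.721 V, R_th ≈ 3.79 kΩ

Open-circuit (no load on X): V_th = V_CC · R2/(R1 + R2) = 6.04 × 4.30/(31.70 + 4.30) = 0.7214 V.
Zeroing V_CC shorts the top of R1 to ground, so R_th = R1 ‖ R2 = 3.786 kΩ.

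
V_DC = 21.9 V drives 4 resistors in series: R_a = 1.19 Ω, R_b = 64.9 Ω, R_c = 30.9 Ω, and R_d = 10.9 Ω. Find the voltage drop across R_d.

V ≈ 2.21 V

Series total: ΣR = 1.19 + 64.9 + 30.9 + 10.9 = 107.9 Ω.
By the voltage-divider rule, V = 21.9 × 10.90/107.9 = 2.213 V.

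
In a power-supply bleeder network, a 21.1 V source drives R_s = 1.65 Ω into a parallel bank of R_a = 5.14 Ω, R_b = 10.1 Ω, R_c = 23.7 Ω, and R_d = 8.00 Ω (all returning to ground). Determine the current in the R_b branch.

I ≈ 1.19 A

Combine the parallel branches: R_p = (1/5.14 + 1/10.1 + 1/23.7 + 1/8.00)⁻¹ = 2.170 Ω.
V_A = 21.1 × 2.170/3.820 = 11.99 V.
Branch current I = V_A/R_b = 11.99/10.1 = 1.187 A.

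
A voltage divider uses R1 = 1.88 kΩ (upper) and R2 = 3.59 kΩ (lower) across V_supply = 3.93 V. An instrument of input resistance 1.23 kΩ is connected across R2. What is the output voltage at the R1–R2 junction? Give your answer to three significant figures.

First combine the lower leg with the load: R2 ‖ R_L = 0.9161 kΩ.
Voltage divider with the loaded lower leg: V_out = 3.93 × 0.9161/(1.88 + 0.9161) = 3.93 × 0.3276 = 1.288 V.

V_out ≈ 1.29 V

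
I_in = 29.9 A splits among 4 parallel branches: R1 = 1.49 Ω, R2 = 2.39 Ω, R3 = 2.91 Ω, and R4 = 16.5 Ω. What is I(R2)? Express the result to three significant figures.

ΣG = 1/1.49 + 1/2.39 + 1/2.91 + 1/16.5 = 1.494.
Current divider: I(R2) = I_in · G_k/ΣG = 29.9 × (0.4184/1.494) = 29.9 × 0.2801 = 8.375 A.

I ≈ 8.37 A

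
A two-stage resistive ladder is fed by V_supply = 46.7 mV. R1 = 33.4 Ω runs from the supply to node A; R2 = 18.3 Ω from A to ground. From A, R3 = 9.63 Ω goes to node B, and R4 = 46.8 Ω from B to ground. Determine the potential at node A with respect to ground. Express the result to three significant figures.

Node A sees R2 in parallel with the series input of stage 2, R3 + R4 = 56.43 Ω.
R2 ‖ (R3+R4) = 13.82 Ω.
First divider: V_A = V_supply · 13.82/(33.4 + 13.82) = 13.67 mV.

V_A ≈ 13.7 mV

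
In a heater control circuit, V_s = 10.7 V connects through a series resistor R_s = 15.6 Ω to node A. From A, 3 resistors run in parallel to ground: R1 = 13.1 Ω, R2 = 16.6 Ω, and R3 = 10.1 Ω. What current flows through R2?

Parallel bank: R_p = 1/(1/13.1 + 1/16.6 + 1/10.1) = 4.245 Ω.
Node voltage V_A = V_s · R_p/(R_s + R_p) = 10.7 × 0.2139 = 2.289 V.
I(R2) = V_A / R2 = 2.289/16.6 = 0.1379 A.

I ≈ 0.138 A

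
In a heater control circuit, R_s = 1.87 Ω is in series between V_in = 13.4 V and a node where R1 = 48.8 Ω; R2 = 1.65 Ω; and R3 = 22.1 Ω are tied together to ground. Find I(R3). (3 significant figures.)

Equivalent of the parallel group: R_p = 1.489 Ω.
Node voltage V_A = V_in · R_p/(R_s + R_p) = 13.4 × 0.4432 = 5.939 V.
Branch current I = V_A/R3 = 5.939/22.1 = 0.2687 A.

I ≈ 0.269 A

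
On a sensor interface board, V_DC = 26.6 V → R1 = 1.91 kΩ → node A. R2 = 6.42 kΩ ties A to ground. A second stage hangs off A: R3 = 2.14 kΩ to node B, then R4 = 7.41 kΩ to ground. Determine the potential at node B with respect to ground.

The second stage (R3 + R4 = 9.550 kΩ) loads node A in parallel with R2.
Effective lower resistance at A: R2 ‖ 9.550 = 3.839 kΩ.
First divider: V_A = V_DC · 3.839/(1.91 + 3.839) = 17.76 V.
Stage 2 is unloaded, so V_B = V_A · R4/(R3+R4) = 17.76 × 7.41/9.550 = 13.78 V.

V_B ≈ 13.8 V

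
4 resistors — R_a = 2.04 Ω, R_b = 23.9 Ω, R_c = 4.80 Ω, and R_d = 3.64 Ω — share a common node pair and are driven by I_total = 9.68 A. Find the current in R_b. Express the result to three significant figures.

I ≈ 0.399 A

ΣG = 1/2.04 + 1/23.9 + 1/4.80 + 1/3.64 = 1.015.
R_b takes the fraction G_k/ΣG = 0.04184/1.015 = 0.04122, so I = 9.68 × 0.04122 = 0.3990 A.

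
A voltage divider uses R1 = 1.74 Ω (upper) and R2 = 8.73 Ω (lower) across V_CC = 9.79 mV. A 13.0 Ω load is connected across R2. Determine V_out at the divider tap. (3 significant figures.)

V_out ≈ 7.34 mV

R2 ‖ R_L = (8.73 × 13.0)/(8.73 + 13.0) = 5.223 Ω.
Then V_out = V_CC · R2'/(R1 + R2') = 9.79 × 5.223/6.963 = 7.343 mV.
(Unloaded it would be 8.16 mV; the load pulls it down.)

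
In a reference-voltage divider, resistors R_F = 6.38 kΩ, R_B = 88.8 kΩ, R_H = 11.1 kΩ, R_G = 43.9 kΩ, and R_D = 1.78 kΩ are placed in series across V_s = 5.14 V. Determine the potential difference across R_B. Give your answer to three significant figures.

Series total: ΣR = 6.38 + 88.8 + 11.1 + 43.9 + 1.78 = 152.0 kΩ.
V = V_s · R/ΣR = 5.14 × 0.5844 = 3.004 V.

V ≈ 3.00 V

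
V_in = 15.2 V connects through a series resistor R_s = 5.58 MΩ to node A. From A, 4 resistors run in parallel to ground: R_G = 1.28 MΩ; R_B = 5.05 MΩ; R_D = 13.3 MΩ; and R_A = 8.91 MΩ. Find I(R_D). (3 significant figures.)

Combine the parallel branches: R_p = (1/1.28 + 1/5.05 + 1/13.3 + 1/8.91)⁻¹ = 0.8571 MΩ.
V_A by voltage divider: V_A = 15.2 × 0.8571/(5.58 + 0.8571) = 2.024 V.
Branch current I = V_A/R_D = 2.024/13.3 = 0.1522 µA.

I ≈ 0.152 µA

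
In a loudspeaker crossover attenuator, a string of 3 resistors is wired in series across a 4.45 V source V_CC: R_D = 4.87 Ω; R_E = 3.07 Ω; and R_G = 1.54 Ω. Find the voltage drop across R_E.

V ≈ 1.44 V

ΣR = 4.87 + 3.07 + 1.54 = 9.480 Ω.
V = V_CC · R/ΣR = 4.45 × 0.3238 = 1.441 V.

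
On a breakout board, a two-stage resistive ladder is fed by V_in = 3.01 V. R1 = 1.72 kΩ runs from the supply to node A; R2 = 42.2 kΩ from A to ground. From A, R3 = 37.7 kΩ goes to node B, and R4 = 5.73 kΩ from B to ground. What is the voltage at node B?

V_B ≈ 0.368 V

Looking into the second stage from A: R3 + R4 = 43.43 kΩ appears in parallel with R2.
R2 ‖ (R3+R4) = 21.40 kΩ.
So V_A = 3.01 × 0.9256 = 2.786 V.
Stage 2 is unloaded, so V_B = V_A · R4/(R3+R4) = 2.786 × 5.73/43.43 = 0.3676 V.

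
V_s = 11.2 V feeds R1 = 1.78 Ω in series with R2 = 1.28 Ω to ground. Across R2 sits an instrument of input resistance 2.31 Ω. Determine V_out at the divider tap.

The load sits in parallel with R2, giving an effective lower resistance R2' = R2·R_L/(R2+R_L) = 0.8236 Ω.
Then V_out = V_s · R2'/(R1 + R2') = 11.2 × 0.8236/2.604 = 3.543 V.

V_out ≈ 3.54 V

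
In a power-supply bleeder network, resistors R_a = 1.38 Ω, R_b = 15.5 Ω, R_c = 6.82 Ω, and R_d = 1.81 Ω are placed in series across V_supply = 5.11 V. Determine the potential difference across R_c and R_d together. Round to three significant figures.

V ≈ 1.73 V

ΣR = 1.38 + 15.5 + 6.82 + 1.81 = 25.51 Ω.
R_{R_c..R_d} = 6.82 + 1.81 = 8.630 Ω.
Voltage divider: V = V_supply · (8.630 / 25.51) = 5.11 × 0.3383 = 1.729 V.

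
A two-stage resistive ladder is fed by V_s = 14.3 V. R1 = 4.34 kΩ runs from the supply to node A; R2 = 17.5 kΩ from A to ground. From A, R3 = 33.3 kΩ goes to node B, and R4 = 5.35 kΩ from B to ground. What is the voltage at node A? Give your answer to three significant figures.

Looking into the second stage from A: R3 + R4 = 38.65 kΩ appears in parallel with R2.
R2 ‖ (R3+R4) = 12.05 kΩ.
First divider: V_A = V_s · 12.05/(4.34 + 12.05) = 10.51 V.

V_A ≈ 10.5 V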